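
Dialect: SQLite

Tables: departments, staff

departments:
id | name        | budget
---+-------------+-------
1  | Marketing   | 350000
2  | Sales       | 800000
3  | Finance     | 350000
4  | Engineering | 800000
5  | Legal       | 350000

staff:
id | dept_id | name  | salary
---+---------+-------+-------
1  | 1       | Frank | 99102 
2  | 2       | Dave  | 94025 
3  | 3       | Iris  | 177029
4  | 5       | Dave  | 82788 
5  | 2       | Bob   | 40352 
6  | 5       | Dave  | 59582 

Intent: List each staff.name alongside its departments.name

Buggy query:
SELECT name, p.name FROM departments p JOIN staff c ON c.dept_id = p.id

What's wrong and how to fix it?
Bug: Both tables have a 'name' column; the unqualified reference is ambiguous

Fix: Prefix ambiguous columns with the table alias

Corrected query:
SELECT c.name, p.name FROM departments p JOIN staff c ON c.dept_id = p.id

Result:
name  | name     
------+----------
Frank | Marketing
Dave  | Sales    
Iris  | Finance  
Dave  | Legal    
Bob   | Sales    
Dave  | Legal    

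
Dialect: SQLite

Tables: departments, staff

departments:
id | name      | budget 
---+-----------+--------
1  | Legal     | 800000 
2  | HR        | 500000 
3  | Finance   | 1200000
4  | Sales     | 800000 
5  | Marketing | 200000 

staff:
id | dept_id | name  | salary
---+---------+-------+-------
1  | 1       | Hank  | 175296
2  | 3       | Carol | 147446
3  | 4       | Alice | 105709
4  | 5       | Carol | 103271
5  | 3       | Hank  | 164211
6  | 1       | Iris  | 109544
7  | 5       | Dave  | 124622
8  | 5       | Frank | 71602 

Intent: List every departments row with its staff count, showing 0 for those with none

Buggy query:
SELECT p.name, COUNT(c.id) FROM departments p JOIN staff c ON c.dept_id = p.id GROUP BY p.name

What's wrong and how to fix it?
Bug: INNER JOIN drops departments rows that have no matching staff rows

Fix: Switch to LEFT JOIN to retain unmatched parent rows

Corrected query:
SELECT p.name, COUNT(c.id) FROM departments p LEFT JOIN staff c ON c.dept_id = p.id GROUP BY p.name

Result:
name      | COUNT(c.id)
----------+------------
Finance   | 2          
HR        | 0          
Legal     | 2          
Marketing | 3          
Sales     | 1          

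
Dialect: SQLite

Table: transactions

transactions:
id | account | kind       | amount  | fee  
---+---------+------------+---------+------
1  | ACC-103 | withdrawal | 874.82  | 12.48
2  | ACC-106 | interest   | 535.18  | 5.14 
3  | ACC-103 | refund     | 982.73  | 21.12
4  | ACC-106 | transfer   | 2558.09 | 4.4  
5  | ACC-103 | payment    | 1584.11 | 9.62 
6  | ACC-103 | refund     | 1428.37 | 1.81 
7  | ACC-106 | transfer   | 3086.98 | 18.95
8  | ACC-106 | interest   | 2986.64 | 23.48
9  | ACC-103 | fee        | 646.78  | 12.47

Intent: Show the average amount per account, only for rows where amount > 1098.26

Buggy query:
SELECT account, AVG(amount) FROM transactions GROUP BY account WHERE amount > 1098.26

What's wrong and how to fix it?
Bug: WHERE cannot follow GROUP BY

Fix: Move the WHERE clause before GROUP BY

Corrected query:
SELECT account, AVG(amount) FROM transactions WHERE amount > 1098.26 GROUP BY account

Result:
account | AVG(amount)
--------+------------
ACC-103 | 1506.24    
ACC-106 | 2877.236667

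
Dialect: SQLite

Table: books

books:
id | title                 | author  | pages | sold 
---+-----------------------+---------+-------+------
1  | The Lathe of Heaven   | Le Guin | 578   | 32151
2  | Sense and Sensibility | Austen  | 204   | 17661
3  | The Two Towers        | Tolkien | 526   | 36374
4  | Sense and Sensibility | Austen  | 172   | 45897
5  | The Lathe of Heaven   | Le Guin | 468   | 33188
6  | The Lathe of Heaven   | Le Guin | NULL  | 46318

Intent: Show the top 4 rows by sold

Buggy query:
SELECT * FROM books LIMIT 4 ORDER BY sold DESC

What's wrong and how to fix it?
Bug: ORDER BY cannot follow LIMIT; LIMIT is the final clause

Fix: Swap the clauses: ORDER BY first, then LIMIT

Corrected query:
SELECT * FROM books ORDER BY sold DESC LIMIT 4

Result:
id | title                 | author  | pages | sold 
---+-----------------------+---------+-------+------
6  | The Lathe of Heaven   | Le Guin | NULL  | 46318
4  | Sense and Sensibility | Austen  | 172   | 45897
3  | The Two Towers        | Tolkien | 526   | 36374
5  | The Lathe of Heaven   | Le Guin | 468   | 33188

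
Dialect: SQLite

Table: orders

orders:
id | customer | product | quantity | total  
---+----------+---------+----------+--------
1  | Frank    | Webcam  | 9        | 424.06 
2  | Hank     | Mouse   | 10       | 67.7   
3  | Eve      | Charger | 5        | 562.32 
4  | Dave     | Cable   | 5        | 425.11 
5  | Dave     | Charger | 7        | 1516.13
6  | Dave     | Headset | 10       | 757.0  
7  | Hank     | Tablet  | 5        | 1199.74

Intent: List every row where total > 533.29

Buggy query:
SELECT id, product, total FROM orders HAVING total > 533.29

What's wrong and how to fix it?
Bug: HAVING filters the output of aggregation, but this query has no GROUP BY and no aggregate functions, so SQLite rejects it (HAVING clause on a non-aggregate query); the condition here is per row

Fix: Replace HAVING with WHERE since the condition applies to individual rows

Corrected query:
SELECT id, product, total FROM orders WHERE total > 533.29

Result:
id | product | total  
---+---------+--------
3  | Charger | 562.32 
5  | Charger | 1516.13
6  | Headset | 757    
7  | Tablet  | 1199.74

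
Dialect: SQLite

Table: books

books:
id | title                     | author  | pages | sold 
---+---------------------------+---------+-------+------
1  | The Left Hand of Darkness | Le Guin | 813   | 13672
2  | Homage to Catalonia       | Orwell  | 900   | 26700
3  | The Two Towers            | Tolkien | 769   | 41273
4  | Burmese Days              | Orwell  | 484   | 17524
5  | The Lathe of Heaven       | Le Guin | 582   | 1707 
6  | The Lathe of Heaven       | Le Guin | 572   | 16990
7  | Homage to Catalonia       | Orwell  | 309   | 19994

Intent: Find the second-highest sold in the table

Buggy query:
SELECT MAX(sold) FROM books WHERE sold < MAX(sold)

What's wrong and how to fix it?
Bug: The inner MAX is an aggregate inside WHERE, which is not allowed

Fix: Put the inner MAX in a scalar subquery

Corrected query:
SELECT MAX(sold) FROM books WHERE sold < (SELECT MAX(sold) FROM books)

Result:
MAX(sold)
---------
26700    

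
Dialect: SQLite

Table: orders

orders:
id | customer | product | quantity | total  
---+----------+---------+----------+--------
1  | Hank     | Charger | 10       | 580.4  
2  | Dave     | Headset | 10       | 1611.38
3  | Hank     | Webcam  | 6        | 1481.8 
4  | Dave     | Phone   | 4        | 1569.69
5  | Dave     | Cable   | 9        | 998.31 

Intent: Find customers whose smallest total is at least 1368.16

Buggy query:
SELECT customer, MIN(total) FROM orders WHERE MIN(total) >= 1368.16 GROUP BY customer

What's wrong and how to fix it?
Bug: Aggregates like MIN are computed per group after WHERE runs

Fix: Replace WHERE with HAVING after the GROUP BY

Corrected query:
SELECT customer, MIN(total) FROM orders GROUP BY customer HAVING MIN(total) >= 1368.16

Result:
(no rows)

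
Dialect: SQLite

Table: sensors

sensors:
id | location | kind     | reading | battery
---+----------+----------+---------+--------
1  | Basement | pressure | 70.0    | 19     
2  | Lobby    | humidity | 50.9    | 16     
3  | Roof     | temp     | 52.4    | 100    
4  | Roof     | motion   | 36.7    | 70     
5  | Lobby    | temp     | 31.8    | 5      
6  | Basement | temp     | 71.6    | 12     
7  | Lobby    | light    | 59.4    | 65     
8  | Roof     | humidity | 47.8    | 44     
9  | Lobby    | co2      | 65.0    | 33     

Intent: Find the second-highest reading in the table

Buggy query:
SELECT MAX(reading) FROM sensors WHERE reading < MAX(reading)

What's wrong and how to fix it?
Bug: The inner MAX is an aggregate inside WHERE, which is not allowed

Fix: Put the inner MAX in a scalar subquery

Corrected query:
SELECT MAX(reading) FROM sensors WHERE reading < (SELECT MAX(reading) FROM sensors)

Result:
MAX(reading)
------------
70          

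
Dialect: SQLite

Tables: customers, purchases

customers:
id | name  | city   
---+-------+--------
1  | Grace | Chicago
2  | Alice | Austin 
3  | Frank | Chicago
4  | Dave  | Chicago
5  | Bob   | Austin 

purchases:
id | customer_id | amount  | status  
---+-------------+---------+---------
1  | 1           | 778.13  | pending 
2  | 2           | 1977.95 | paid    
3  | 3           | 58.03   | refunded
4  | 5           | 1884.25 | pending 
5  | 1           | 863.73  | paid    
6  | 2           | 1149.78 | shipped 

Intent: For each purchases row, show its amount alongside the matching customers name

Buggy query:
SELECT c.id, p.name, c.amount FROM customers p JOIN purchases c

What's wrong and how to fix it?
Bug: JOIN with no ON clause produces a cartesian product; every purchases row pairs with every customers row

Fix: Specify the join condition linking the foreign key to the parent id

Corrected query:
SELECT c.id, p.name, c.amount FROM customers p JOIN purchases c ON c.customer_id = p.id

Result:
id | name  | amount 
---+-------+--------
1  | Grace | 778.13 
2  | Alice | 1977.95
3  | Frank | 58.03  
4  | Bob   | 1884.25
5  | Grace | 863.73 
6  | Alice | 1149.78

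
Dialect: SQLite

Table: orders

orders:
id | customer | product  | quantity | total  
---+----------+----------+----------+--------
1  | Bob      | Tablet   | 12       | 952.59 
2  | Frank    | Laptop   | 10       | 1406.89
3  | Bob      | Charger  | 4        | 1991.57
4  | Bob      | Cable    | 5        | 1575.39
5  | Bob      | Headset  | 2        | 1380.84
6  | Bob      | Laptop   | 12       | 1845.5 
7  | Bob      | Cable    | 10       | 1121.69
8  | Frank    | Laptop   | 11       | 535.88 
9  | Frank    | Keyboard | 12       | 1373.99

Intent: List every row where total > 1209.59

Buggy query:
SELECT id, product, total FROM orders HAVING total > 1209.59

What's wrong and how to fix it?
Bug: HAVING filters the output of aggregation, but this query has no GROUP BY and no aggregate functions, so SQLite rejects it (HAVING clause on a non-aggregate query); the condition here is per row

Fix: Use WHERE for row-level filtering

Corrected query:
SELECT id, product, total FROM orders WHERE total > 1209.59

Result:
id | product  | total  
---+----------+--------
2  | Laptop   | 1406.89
3  | Charger  | 1991.57
4  | Cable    | 1575.39
5  | Headset  | 1380.84
6  | Laptop   | 1845.5 
9  | Keyboard | 1373.99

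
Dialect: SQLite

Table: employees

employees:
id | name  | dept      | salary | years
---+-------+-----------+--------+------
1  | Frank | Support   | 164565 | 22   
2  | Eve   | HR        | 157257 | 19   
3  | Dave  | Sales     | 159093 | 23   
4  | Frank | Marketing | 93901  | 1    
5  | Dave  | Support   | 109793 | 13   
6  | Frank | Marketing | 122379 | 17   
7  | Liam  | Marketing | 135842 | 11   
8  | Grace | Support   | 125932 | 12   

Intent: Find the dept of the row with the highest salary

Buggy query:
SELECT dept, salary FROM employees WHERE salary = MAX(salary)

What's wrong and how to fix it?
Bug: MAX(salary) is an aggregate and cannot be used directly in WHERE

Fix: Wrap MAX in a scalar subquery so WHERE compares against a single value

Corrected query:
SELECT dept, salary FROM employees WHERE salary = (SELECT MAX(salary) FROM employees)

Result:
dept    | salary
--------+-------
Support | 164565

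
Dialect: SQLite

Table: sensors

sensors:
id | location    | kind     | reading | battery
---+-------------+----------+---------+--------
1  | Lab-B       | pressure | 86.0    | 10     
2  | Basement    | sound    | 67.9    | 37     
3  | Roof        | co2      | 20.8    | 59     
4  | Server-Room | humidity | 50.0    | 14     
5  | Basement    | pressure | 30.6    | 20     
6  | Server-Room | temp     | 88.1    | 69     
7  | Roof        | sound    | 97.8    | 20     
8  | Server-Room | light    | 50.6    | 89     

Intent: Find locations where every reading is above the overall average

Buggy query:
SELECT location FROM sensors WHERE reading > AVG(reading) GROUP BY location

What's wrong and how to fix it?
Bug: AVG() is an aggregate; it can't sit directly in WHERE

Fix: Compute the overall average in a scalar subquery and compare each group's MIN against it in HAVING

Corrected query:
SELECT location FROM sensors GROUP BY location HAVING MIN(reading) > (SELECT AVG(reading) FROM sensors)

Result:
location
--------
Lab-B   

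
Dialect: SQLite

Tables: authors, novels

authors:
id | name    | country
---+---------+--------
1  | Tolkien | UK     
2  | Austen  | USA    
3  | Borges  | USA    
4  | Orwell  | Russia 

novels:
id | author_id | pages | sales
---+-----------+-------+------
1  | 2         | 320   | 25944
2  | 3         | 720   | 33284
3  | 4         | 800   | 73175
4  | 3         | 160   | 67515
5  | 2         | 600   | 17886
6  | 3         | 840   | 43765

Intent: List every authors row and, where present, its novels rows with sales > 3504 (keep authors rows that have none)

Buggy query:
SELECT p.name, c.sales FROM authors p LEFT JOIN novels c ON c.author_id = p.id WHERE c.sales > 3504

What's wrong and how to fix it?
Bug: A WHERE condition on the right-hand table after LEFT JOIN drops unmatched parents

Fix: Move the right-table condition into the ON clause so unmatched parents are kept

Corrected query:
SELECT p.name, c.sales FROM authors p LEFT JOIN novels c ON c.author_id = p.id AND c.sales > 3504

Result:
name    | sales
--------+------
Tolkien | NULL 
Austen  | 17886
Austen  | 25944
Borges  | 33284
Borges  | 43765
Borges  | 67515
Orwell  | 73175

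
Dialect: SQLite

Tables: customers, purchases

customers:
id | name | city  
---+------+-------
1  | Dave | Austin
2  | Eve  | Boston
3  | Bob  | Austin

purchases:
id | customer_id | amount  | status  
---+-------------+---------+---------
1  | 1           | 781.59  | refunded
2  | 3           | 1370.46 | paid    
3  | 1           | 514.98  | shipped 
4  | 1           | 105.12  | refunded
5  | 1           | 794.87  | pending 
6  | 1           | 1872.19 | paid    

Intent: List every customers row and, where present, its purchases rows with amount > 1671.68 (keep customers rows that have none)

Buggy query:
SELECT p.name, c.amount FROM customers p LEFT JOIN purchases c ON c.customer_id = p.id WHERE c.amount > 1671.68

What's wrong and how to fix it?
Bug: A WHERE condition on the right-hand table after LEFT JOIN drops unmatched parents

Fix: Put 'c.amount > 1671.68' in the JOIN's ON clause instead of WHERE

Corrected query:
SELECT p.name, c.amount FROM customers p LEFT JOIN purchases c ON c.customer_id = p.id AND c.amount > 1671.68

Result:
name | amount 
-----+--------
Dave | 1872.19
Eve  | NULL   
Bob  | NULL   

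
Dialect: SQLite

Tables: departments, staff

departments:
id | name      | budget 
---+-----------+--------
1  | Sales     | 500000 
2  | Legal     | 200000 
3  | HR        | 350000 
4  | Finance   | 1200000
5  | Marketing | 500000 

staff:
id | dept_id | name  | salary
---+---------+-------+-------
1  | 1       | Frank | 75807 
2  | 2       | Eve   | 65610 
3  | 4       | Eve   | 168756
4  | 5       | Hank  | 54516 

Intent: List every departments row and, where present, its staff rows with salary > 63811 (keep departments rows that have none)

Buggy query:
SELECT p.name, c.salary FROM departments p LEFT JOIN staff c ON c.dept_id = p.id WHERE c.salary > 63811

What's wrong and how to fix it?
Bug: A WHERE condition on the right-hand table after LEFT JOIN drops unmatched parents

Fix: Put 'c.salary > 63811' in the JOIN's ON clause instead of WHERE

Corrected query:
SELECT p.name, c.salary FROM departments p LEFT JOIN staff c ON c.dept_id = p.id AND c.salary > 63811

Result:
name      | salary
----------+-------
Sales     | 75807 
Legal     | 65610 
HR        | NULL  
Finance   | 168756
Marketing | NULL  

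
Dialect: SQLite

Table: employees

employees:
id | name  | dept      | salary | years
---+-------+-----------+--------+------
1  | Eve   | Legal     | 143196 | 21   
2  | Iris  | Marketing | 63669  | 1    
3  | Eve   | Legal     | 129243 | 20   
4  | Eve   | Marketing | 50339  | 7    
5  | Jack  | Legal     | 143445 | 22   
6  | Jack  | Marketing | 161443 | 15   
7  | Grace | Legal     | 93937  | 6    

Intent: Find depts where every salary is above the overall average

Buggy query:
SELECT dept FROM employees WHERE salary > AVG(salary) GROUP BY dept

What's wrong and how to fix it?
Bug: AVG() is an aggregate; it can't sit directly in WHERE

Fix: Use a subquery for AVG and a HAVING MIN(...) filter so the condition holds for every row in the group

Corrected query:
SELECT dept FROM employees GROUP BY dept HAVING MIN(salary) > (SELECT AVG(salary) FROM employees)

Result:
(no rows)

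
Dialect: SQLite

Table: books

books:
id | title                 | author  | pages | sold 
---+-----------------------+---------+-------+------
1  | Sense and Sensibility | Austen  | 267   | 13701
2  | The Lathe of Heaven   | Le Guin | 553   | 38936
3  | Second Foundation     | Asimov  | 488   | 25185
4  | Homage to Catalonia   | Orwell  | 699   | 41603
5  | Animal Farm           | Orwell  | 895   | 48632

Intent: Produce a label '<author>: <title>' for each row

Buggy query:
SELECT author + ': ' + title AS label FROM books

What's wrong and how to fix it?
Bug: SQLite uses || for string concatenation; + coerces text to numbers (yielding 0)

Fix: Replace + with || to concatenate text

Corrected query:
SELECT author || ': ' || title AS label FROM books

Result:
label                        
-----------------------------
Austen: Sense and Sensibility
Le Guin: The Lathe of Heaven 
Asimov: Second Foundation    
Orwell: Homage to Catalonia  
Orwell: Animal Farm          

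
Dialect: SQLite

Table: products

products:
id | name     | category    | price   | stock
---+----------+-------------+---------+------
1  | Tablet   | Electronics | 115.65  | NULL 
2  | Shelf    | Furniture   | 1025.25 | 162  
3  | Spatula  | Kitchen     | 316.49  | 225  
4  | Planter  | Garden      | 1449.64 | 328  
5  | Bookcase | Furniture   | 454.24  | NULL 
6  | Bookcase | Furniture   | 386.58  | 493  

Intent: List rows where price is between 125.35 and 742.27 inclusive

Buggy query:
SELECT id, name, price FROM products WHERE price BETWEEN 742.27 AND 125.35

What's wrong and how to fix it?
Bug: The bounds are reversed; BETWEEN a AND b requires a <= b to match anything

Fix: Write BETWEEN 125.35 AND 742.27

Corrected query:
SELECT id, name, price FROM products WHERE price BETWEEN 125.35 AND 742.27

Result:
id | name     | price 
---+----------+-------
3  | Spatula  | 316.49
5  | Bookcase | 454.24
6  | Bookcase | 386.58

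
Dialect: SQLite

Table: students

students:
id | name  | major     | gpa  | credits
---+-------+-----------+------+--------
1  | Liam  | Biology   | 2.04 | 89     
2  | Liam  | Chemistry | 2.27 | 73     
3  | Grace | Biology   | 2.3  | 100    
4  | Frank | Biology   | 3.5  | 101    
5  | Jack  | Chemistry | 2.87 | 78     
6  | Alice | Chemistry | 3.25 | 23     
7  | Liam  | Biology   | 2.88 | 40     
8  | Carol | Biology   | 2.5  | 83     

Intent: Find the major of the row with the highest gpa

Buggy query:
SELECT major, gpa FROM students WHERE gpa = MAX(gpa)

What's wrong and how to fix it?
Bug: MAX(gpa) is an aggregate and cannot be used directly in WHERE

Fix: Use a subquery: WHERE gpa = (SELECT MAX(gpa) FROM students)

Corrected query:
SELECT major, gpa FROM students WHERE gpa = (SELECT MAX(gpa) FROM students)

Result:
major   | gpa
--------+----
Biology | 3.5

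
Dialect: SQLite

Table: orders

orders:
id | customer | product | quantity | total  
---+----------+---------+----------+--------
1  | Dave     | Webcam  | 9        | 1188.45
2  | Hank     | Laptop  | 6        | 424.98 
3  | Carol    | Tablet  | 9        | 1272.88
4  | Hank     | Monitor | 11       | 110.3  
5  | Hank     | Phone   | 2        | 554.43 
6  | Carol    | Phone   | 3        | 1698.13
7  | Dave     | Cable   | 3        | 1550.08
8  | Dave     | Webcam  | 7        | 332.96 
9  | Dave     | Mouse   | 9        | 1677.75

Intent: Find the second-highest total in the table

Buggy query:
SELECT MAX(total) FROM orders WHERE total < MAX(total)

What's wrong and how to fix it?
Bug: The inner MAX is an aggregate inside WHERE, which is not allowed

Fix: Put the inner MAX in a scalar subquery

Corrected query:
SELECT MAX(total) FROM orders WHERE total < (SELECT MAX(total) FROM orders)

Result:
MAX(total)
----------
1677.75   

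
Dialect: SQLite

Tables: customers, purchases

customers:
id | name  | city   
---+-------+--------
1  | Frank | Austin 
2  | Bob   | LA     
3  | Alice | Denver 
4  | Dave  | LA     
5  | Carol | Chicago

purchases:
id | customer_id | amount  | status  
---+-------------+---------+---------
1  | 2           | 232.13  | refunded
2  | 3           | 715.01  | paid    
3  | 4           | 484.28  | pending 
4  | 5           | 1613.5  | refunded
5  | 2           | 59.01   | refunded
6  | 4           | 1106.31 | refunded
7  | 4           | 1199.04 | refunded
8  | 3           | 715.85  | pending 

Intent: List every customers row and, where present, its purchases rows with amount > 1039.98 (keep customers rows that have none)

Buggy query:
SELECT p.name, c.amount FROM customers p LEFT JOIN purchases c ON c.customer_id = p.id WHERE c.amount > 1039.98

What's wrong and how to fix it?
Bug: A WHERE condition on the right-hand table after LEFT JOIN drops unmatched parents

Fix: Put 'c.amount > 1039.98' in the JOIN's ON clause instead of WHERE

Corrected query:
SELECT p.name, c.amount FROM customers p LEFT JOIN purchases c ON c.customer_id = p.id AND c.amount > 1039.98

Result:
name  | amount 
------+--------
Frank | NULL   
Bob   | NULL   
Alice | NULL   
Dave  | 1106.31
Dave  | 1199.04
Carol | 1613.5 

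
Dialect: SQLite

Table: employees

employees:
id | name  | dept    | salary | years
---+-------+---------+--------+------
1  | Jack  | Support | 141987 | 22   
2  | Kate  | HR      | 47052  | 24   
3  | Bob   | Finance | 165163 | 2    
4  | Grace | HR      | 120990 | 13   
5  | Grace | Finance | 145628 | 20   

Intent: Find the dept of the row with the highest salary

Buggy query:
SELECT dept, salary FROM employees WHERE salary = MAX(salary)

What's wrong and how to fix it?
Bug: WHERE is evaluated per row; an aggregate over the whole table isn't defined there

Fix: Use a subquery: WHERE salary = (SELECT MAX(salary) FROM employees)

Corrected query:
SELECT dept, salary FROM employees WHERE salary = (SELECT MAX(salary) FROM employees)

Result:
dept    | salary
--------+-------
Finance | 165163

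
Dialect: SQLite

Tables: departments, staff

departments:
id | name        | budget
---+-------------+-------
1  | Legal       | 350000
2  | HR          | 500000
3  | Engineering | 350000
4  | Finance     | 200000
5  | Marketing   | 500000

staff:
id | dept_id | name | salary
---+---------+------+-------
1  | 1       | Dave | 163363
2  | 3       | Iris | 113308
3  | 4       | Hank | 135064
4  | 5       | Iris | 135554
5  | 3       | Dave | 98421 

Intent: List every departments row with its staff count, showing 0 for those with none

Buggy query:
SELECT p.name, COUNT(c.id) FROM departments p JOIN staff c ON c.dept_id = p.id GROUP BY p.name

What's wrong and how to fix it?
Bug: An inner join excludes parents with zero children

Fix: Use LEFT JOIN so parents without children still appear (COUNT(c.id) gives 0)

Corrected query:
SELECT p.name, COUNT(c.id) FROM departments p LEFT JOIN staff c ON c.dept_id = p.id GROUP BY p.name

Result:
name        | COUNT(c.id)
------------+------------
Engineering | 2          
Finance     | 1          
HR          | 0          
Legal       | 1          
Marketing   | 1          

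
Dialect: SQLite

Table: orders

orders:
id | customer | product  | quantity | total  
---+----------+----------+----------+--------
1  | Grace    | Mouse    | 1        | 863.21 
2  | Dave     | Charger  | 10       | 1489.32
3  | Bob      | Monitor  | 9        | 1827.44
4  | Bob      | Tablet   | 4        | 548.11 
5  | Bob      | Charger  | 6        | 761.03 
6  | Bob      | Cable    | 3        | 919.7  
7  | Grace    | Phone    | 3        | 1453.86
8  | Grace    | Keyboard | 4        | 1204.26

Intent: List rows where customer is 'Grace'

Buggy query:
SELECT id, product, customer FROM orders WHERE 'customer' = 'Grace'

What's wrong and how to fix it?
Bug: 'customer' in single quotes is a string literal, not the column; the comparison is literal-vs-literal and never true

Fix: Remove the quotes around the column name (or use double quotes for an identifier)

Corrected query:
SELECT id, product, customer FROM orders WHERE customer = 'Grace'

Result:
id | product  | customer
---+----------+---------
1  | Mouse    | Grace   
7  | Phone    | Grace   
8  | Keyboard | Grace   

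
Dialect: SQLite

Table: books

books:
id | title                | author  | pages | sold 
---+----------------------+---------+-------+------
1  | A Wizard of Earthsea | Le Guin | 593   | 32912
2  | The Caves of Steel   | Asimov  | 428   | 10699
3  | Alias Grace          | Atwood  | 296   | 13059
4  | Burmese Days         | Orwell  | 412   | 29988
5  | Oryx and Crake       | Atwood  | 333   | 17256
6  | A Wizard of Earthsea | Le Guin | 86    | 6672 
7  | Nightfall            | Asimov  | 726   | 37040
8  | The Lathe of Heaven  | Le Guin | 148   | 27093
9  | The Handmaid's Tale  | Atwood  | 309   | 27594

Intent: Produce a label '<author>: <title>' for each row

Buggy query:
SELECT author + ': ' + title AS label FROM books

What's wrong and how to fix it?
Bug: '+' is numeric addition; on text columns SQLite converts them to 0 instead of concatenating

Fix: Replace + with || to concatenate text

Corrected query:
SELECT author || ': ' || title AS label FROM books

Result:
label                        
-----------------------------
Le Guin: A Wizard of Earthsea
Asimov: The Caves of Steel   
Atwood: Alias Grace          
Orwell: Burmese Days         
Atwood: Oryx and Crake       
Le Guin: A Wizard of Earthsea
Asimov: Nightfall            
Le Guin: The Lathe of Heaven 
Atwood: The Handmaid's Tale  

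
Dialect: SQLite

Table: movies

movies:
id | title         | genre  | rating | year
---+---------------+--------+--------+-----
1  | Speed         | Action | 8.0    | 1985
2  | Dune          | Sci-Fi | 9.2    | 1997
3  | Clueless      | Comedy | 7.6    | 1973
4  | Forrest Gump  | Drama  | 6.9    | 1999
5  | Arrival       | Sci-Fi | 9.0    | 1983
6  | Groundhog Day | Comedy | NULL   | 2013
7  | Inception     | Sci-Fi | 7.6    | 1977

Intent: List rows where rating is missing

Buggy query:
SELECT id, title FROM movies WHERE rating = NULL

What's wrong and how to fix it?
Bug: Comparing to NULL with '=' never matches; NULL = NULL is unknown, not true

Fix: Replace '= NULL' with 'IS NULL'

Corrected query:
SELECT id, title FROM movies WHERE rating IS NULL

Result:
id | title        
---+--------------
6  | Groundhog Day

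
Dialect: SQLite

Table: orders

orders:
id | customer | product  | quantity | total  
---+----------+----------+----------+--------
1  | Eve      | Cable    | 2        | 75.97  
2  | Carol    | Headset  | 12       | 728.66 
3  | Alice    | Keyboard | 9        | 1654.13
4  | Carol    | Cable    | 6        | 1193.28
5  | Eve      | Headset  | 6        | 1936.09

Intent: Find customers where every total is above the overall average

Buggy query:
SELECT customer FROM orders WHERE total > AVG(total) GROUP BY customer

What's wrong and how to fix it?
Bug: WHERE evaluates per row before aggregation, so AVG() is unavailable

Fix: Compute the overall average in a scalar subquery and compare each group's MIN against it in HAVING

Corrected query:
SELECT customer FROM orders GROUP BY customer HAVING MIN(total) > (SELECT AVG(total) FROM orders)

Result:
customer
--------
Alice   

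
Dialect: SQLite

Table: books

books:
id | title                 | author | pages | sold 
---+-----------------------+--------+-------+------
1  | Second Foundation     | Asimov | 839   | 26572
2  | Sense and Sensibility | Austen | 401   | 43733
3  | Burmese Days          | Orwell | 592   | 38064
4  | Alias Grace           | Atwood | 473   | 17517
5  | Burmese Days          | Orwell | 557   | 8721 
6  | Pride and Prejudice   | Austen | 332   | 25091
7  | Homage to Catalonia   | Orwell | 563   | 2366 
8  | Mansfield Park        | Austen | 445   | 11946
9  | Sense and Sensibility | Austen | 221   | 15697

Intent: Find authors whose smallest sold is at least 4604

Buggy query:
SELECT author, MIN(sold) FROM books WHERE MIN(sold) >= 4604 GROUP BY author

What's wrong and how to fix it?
Bug: MIN() in WHERE is a misuse of aggregate

Fix: Use HAVING for the per-group MIN condition

Corrected query:
SELECT author, MIN(sold) FROM books GROUP BY author HAVING MIN(sold) >= 4604

Result:
author | MIN(sold)
-------+----------
Asimov | 26572    
Atwood | 17517    
Austen | 11946    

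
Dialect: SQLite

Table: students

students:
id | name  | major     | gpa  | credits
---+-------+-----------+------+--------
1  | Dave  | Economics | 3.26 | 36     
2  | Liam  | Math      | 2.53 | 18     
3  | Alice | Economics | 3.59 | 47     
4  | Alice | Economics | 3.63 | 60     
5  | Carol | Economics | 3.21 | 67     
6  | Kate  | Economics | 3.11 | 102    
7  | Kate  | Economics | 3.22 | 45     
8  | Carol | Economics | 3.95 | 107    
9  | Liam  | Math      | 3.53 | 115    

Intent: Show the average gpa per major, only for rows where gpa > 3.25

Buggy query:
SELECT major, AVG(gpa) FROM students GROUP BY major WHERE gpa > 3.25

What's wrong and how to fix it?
Bug: Row-level WHERE must come before GROUP BY in the clause order

Fix: Move the WHERE clause before GROUP BY

Corrected query:
SELECT major, AVG(gpa) FROM students WHERE gpa > 3.25 GROUP BY major

Result:
major     | AVG(gpa)
----------+---------
Economics | 3.6075  
Math      | 3.53    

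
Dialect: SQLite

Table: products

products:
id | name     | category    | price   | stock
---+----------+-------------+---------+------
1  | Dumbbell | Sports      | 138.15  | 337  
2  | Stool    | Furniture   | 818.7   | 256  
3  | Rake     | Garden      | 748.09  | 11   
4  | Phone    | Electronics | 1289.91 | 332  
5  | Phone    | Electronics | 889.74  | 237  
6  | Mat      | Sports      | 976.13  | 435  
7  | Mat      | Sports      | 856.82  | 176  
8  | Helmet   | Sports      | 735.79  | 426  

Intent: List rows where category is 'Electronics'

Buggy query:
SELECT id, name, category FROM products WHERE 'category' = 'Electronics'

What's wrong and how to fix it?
Bug: Single quotes denote string literals in SQL; the column name is being compared as a constant string

Fix: Remove the quotes around the column name (or use double quotes for an identifier)

Corrected query:
SELECT id, name, category FROM products WHERE category = 'Electronics'

Result:
id | name  | category   
---+-------+------------
4  | Phone | Electronics
5  | Phone | Electronics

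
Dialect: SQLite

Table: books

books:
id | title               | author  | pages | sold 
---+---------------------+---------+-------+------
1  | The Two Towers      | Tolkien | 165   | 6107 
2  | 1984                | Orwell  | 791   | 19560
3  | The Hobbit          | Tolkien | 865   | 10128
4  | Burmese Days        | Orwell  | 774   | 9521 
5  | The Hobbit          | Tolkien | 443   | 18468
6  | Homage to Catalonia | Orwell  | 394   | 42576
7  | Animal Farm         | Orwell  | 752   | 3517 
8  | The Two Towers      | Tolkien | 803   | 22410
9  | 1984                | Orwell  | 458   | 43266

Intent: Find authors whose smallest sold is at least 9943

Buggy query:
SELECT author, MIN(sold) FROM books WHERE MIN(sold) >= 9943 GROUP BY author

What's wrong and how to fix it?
Bug: Aggregates like MIN are computed per group after WHERE runs

Fix: Replace WHERE with HAVING after the GROUP BY

Corrected query:
SELECT author, MIN(sold) FROM books GROUP BY author HAVING MIN(sold) >= 9943

Result:
(no rows)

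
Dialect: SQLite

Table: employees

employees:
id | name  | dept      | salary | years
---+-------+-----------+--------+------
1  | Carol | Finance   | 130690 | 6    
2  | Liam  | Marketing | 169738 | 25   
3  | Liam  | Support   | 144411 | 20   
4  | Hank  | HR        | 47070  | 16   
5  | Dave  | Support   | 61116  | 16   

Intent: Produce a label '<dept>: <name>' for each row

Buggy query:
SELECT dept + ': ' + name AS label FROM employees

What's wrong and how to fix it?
Bug: '+' is numeric addition; on text columns SQLite converts them to 0 instead of concatenating

Fix: Replace + with || to concatenate text

Corrected query:
SELECT dept || ': ' || name AS label FROM employees

Result:
label          
---------------
Finance: Carol 
Marketing: Liam
Support: Liam  
HR: Hank       
Support: Dave  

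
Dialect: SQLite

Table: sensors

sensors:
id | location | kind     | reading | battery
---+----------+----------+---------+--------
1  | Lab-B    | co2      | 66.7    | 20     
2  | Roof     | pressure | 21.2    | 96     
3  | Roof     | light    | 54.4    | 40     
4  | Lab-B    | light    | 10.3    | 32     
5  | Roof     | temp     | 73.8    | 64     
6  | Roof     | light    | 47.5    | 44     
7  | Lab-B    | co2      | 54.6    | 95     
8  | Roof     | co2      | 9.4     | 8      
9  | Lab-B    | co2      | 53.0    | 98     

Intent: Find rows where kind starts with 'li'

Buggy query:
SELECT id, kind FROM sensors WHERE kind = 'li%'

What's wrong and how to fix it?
Bug: Wildcards only work with LIKE; '=' treats '%' as a literal character

Fix: Use LIKE for wildcard pattern matching

Corrected query:
SELECT id, kind FROM sensors WHERE kind LIKE 'li%'

Result:
id | kind 
---+------
3  | light
4  | light
6  | light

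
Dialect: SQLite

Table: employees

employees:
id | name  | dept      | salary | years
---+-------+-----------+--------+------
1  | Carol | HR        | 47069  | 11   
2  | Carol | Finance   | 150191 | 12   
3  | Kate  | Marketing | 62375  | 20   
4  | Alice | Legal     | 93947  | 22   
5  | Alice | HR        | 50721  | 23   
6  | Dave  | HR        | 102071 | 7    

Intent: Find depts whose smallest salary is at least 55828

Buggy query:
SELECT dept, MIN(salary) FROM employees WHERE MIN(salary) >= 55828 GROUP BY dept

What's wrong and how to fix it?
Bug: Aggregates like MIN are computed per group after WHERE runs

Fix: Replace WHERE with HAVING after the GROUP BY

Corrected query:
SELECT dept, MIN(salary) FROM employees GROUP BY dept HAVING MIN(salary) >= 55828

Result:
dept      | MIN(salary)
----------+------------
Finance   | 150191     
Legal     | 93947      
Marketing | 62375      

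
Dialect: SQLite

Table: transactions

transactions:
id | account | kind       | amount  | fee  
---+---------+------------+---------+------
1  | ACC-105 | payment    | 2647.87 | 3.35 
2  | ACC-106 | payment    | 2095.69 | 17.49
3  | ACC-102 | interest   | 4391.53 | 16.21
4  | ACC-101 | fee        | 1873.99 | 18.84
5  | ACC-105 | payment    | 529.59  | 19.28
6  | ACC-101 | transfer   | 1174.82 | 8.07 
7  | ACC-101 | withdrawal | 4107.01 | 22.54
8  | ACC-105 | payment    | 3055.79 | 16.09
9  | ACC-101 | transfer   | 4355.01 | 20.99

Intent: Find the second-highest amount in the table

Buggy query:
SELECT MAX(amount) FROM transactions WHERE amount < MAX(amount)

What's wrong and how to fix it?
Bug: The inner MAX is an aggregate inside WHERE, which is not allowed

Fix: Compute the overall MAX in a subquery, then take MAX of rows below it

Corrected query:
SELECT MAX(amount) FROM transactions WHERE amount < (SELECT MAX(amount) FROM transactions)

Result:
MAX(amount)
-----------
4355.01    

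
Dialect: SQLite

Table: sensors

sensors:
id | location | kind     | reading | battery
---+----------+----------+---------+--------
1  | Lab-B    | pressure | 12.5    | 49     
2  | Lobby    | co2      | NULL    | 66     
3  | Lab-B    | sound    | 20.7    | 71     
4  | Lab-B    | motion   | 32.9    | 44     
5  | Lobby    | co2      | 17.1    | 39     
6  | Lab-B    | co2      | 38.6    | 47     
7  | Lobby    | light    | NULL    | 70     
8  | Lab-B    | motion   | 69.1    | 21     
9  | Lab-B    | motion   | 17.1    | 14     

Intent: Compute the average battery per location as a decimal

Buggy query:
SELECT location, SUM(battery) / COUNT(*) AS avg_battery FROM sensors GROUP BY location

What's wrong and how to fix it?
Bug: SUM(battery) and COUNT(*) are both integers; the division truncates the fractional part

Fix: Multiply by 1.0 (or CAST to REAL) to force floating-point division

Corrected query:
SELECT location, SUM(battery) * 1.0 / COUNT(*) AS avg_battery FROM sensors GROUP BY location

Result:
location | avg_battery
---------+------------
Lab-B    | 41         
Lobby    | 58.333333  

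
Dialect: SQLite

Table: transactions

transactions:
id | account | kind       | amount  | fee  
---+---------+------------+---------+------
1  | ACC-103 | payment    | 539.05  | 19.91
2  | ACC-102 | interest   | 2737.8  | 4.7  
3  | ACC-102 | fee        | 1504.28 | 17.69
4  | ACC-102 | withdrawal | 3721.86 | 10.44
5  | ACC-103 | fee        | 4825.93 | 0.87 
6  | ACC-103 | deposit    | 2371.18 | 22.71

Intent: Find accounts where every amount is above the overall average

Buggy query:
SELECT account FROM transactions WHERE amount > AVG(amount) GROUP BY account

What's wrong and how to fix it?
Bug: AVG() is an aggregate; it can't sit directly in WHERE

Fix: Use a subquery for AVG and a HAVING MIN(...) filter so the condition holds for every row in the group

Corrected query:
SELECT account FROM transactions GROUP BY account HAVING MIN(amount) > (SELECT AVG(amount) FROM transactions)

Result:
(no rows)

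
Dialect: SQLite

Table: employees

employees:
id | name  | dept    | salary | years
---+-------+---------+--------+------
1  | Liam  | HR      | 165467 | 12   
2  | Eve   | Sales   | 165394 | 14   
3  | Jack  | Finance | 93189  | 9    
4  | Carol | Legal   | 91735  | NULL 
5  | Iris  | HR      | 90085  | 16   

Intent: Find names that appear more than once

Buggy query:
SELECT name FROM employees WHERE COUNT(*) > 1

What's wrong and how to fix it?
Bug: WHERE can't reference COUNT(*); aggregates are computed after WHERE

Fix: Group first, then use HAVING for the count condition

Corrected query:
SELECT name FROM employees GROUP BY name HAVING COUNT(*) > 1

Result:
(no rows)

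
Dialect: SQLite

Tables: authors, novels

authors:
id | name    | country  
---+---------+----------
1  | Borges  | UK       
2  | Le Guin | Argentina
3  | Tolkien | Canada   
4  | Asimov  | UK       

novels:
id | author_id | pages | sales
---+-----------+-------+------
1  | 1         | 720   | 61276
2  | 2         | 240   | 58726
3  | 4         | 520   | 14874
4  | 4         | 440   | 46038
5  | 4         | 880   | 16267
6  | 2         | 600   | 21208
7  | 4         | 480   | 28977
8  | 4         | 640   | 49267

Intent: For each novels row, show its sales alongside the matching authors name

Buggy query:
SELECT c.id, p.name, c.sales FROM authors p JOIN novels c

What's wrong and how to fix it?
Bug: Missing join condition: each novels row is matched to all authors rows instead of just its own

Fix: Specify the join condition linking the foreign key to the parent id

Corrected query:
SELECT c.id, p.name, c.sales FROM authors p JOIN novels c ON c.author_id = p.id

Result:
id | name    | sales
---+---------+------
1  | Borges  | 61276
2  | Le Guin | 58726
3  | Asimov  | 14874
4  | Asimov  | 46038
5  | Asimov  | 16267
6  | Le Guin | 21208
7  | Asimov  | 28977
8  | Asimov  | 49267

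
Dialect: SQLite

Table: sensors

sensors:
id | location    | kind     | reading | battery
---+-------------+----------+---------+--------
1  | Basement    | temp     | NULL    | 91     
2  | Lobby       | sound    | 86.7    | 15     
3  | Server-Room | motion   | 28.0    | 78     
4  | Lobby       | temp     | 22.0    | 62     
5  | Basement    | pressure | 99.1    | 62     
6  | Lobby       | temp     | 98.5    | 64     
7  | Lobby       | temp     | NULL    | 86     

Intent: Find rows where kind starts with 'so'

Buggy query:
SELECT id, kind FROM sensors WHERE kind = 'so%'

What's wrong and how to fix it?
Bug: '=' compares the literal string including the % character; pattern matching needs LIKE

Fix: Replace '=' with LIKE so 'so%' is treated as a pattern

Corrected query:
SELECT id, kind FROM sensors WHERE kind LIKE 'so%'

Result:
id | kind 
---+------
2  | sound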